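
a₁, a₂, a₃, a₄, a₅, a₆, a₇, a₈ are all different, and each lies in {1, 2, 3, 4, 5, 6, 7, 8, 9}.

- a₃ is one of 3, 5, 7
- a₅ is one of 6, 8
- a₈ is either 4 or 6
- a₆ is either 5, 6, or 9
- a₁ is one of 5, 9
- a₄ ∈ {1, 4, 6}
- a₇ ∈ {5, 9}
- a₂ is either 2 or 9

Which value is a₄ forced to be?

1

a₁ and a₇ share exactly the 2 values {5, 9}; by pigeonhole those values go to them, so strike 5, 9 from a₂, a₃, a₆.
a₂ must be 2 (only option left).
a₆ must be 6 (only option left). So a₄, a₅, a₈ can't be 6.
That leaves a₈ = 4. Remove 4 from a₄.
So a₄ = 1.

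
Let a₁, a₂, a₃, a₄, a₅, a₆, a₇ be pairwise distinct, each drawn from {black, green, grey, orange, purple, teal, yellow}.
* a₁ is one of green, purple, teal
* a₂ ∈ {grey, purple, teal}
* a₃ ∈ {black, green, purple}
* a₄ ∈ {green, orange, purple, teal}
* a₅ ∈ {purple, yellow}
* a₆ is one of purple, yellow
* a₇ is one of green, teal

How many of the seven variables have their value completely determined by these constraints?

The 7 variables together cover exactly {black, green, grey, orange, purple, teal, yellow} — 7 values for 7 variables — and black appears only in a₃'s list, so a₃ = black.
Among the 6 still-open variables, grey fits only a₂ (and all 6 values in {green, grey, orange, purple, teal, yellow} must be used), so a₂ = grey.
Among the 5 still-open variables, orange fits only a₄ (and all 5 values in {green, orange, purple, teal, yellow} must be used), so a₄ = orange.
a₅ and a₆ share exactly the 2 values {purple, yellow}; by pigeonhole those values go to them, so strike purple, yellow from a₁.
Determined: a₂=grey, a₃=black, a₄=orange. The other variables each still have more than one consistent value. That makes 3.

3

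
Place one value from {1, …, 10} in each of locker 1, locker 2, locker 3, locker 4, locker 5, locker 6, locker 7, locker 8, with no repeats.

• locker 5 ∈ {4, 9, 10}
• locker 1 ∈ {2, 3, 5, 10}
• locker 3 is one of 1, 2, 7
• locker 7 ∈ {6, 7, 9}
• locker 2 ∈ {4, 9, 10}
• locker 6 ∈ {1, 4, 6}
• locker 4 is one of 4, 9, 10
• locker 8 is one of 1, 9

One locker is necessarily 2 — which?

locker 2, locker 4, locker 5 share exactly the 3 values {4, 9, 10}; by pigeonhole those values go to them, so strike 4, 9, 10 from locker 1, locker 6, locker 7, locker 8.
locker 8 has just one choice, so locker 8 = 1. Eliminate 1 elsewhere: locker 3, locker 6.
That leaves locker 6 = 6. Strike 6 from locker 7.
That leaves locker 7 = 7. Strike 7 from locker 3.
So 2 goes to locker 3.

locker 3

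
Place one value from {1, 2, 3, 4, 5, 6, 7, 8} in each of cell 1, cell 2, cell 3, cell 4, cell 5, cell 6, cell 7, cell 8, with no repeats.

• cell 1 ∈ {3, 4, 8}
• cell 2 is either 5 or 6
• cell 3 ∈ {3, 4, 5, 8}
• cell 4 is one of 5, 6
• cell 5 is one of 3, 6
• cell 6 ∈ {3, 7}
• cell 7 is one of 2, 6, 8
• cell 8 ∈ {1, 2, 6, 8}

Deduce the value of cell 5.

3

The 8 variables together cover exactly {1, 2, 3, 4, 5, 6, 7, 8} — 8 values for 8 variables — and 1 appears only in cell 8's list, so cell 8 = 1.
The 7 still-open variables draw from only 7 values {2, 3, 4, 5, 6, 7, 8}, so each is used; only cell 7 can be 2, hence cell 7 = 2.
Among the 6 still-open variables, 7 fits only cell 6 (and all 6 values in {3, 4, 5, 6, 7, 8} must be used), so cell 6 = 7.
The 2 variables cell 2 and cell 4 are confined to {5, 6}, which locks those values in; drop them from cell 3, cell 5.
So cell 5 = 3.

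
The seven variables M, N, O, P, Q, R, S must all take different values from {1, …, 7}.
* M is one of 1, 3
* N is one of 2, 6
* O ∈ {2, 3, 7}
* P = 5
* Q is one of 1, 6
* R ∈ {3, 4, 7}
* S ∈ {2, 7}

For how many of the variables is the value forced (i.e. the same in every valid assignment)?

P's domain is down to {5}, so P = 5.
The 6 still-open variables together cover exactly {1, 2, 3, 4, 6, 7} — 6 values for 6 variables — and 4 appears only in R's list, so R = 4.
Determined: P=5, R=4. The other variables each still have more than one consistent value. That makes 2.

2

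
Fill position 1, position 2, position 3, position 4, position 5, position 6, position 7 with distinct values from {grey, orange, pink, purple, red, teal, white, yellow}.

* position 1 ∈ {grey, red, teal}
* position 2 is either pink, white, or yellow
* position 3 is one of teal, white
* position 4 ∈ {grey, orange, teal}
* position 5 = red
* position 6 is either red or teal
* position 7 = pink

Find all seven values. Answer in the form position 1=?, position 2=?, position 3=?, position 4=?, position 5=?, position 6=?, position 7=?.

position 1=grey, position 2=yellow, position 3=white, position 4=orange, position 5=red, position 6=teal, position 7=pink

position 5's domain is down to {red}, so position 5 = red. Remove red from position 1, position 6.
position 6 has just one choice, so position 6 = teal. So position 1, position 3, position 4 can't be teal.
That leaves position 7 = pink. Eliminate pink elsewhere: position 2.
position 1's domain is down to {grey}, so position 1 = grey. Strike grey from position 4.
position 3's domain is down to {white}, so position 3 = white. Eliminate white elsewhere: position 2.
That leaves position 4 = orange.
position 2 must be yellow (only option left).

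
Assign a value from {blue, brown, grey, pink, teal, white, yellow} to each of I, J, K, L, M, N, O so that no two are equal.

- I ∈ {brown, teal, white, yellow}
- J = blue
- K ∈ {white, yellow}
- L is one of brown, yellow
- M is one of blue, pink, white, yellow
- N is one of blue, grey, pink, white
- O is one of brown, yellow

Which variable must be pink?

J must be blue (only option left). Eliminate blue elsewhere: M, N.
The 6 still-open variables together cover exactly {brown, grey, pink, teal, white, yellow} — 6 values for 6 variables — and grey appears only in N's list, so N = grey.
The 5 still-open variables together cover exactly {brown, pink, teal, white, yellow} — 5 values for 5 variables — and pink appears only in M's list, so M = pink.

M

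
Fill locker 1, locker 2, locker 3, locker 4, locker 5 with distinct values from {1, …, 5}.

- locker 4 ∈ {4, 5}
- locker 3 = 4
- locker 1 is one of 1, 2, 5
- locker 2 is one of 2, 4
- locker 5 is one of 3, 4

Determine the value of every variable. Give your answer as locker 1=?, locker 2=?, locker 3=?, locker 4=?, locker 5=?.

locker 1=1, locker 2=2, locker 3=4, locker 4=5, locker 5=3

locker 3 has just one choice, so locker 3 = 4. So locker 2, locker 4, locker 5 can't be 4.
locker 4 has just one choice, so locker 4 = 5. So locker 1 can't be 5.
That leaves locker 5 = 3.
That leaves locker 2 = 2. Remove 2 from locker 1.
locker 1's domain is down to {1}, so locker 1 = 1.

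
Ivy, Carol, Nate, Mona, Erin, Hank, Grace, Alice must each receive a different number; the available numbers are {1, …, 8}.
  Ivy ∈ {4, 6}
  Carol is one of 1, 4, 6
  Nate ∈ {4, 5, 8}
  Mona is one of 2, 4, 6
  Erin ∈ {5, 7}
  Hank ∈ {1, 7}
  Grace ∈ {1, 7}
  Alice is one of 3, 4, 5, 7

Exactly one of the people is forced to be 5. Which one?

Erin

Among the 8 variables, 2 fits only Mona (and all 8 values in {1, 2, 3, 4, 5, 6, 7, 8} must be used), so Mona = 2.
The 7 still-open variables together cover exactly {1, 3, 4, 5, 6, 7, 8} — 7 values for 7 variables — and 3 appears only in Alice's list, so Alice = 3.
The 6 still-open variables together cover exactly {1, 4, 5, 6, 7, 8} — 6 values for 6 variables — and 8 appears only in Nate's list, so Nate = 8.
The 5 still-open variables together cover exactly {1, 4, 5, 6, 7} — 5 values for 5 variables — and 5 appears only in Erin's list, so Erin = 5.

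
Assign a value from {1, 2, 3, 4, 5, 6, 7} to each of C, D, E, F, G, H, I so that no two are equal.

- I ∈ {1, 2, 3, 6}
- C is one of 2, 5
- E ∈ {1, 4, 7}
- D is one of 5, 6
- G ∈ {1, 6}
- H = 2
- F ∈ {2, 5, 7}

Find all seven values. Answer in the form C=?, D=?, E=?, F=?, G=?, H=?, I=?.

C=5, D=6, E=4, F=7, G=1, H=2, I=3

H has just one choice, so H = 2. Strike 2 from C, F, I.
C must be 5 (only option left). So D, F can't be 5.
D's domain is down to {6}, so D = 6. Eliminate 6 elsewhere: G, I.
F must be 7 (only option left). Eliminate 7 elsewhere: E.
G's domain is down to {1}, so G = 1. Eliminate 1 elsewhere: E, I.
I has just one choice, so I = 3.
E's domain is down to {4}, so E = 4.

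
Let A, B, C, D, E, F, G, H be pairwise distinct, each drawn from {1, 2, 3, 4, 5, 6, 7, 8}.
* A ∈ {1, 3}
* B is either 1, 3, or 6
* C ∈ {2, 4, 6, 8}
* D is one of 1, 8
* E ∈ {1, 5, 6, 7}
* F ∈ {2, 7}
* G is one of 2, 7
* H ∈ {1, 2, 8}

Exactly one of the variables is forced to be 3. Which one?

Among the 8 variables, 4 fits only C (and all 8 values in {1, 2, 3, 4, 5, 6, 7, 8} must be used), so C = 4.
The 7 still-open variables together cover exactly {1, 2, 3, 5, 6, 7, 8} — 7 values for 7 variables — and 5 appears only in E's list, so E = 5.
The 6 still-open variables draw from only 6 values {1, 2, 3, 6, 7, 8}, so each is used; only B can be 6, hence B = 6.
Among the 5 still-open variables, 3 fits only A (and all 5 values in {1, 2, 3, 7, 8} must be used), so A = 3.

A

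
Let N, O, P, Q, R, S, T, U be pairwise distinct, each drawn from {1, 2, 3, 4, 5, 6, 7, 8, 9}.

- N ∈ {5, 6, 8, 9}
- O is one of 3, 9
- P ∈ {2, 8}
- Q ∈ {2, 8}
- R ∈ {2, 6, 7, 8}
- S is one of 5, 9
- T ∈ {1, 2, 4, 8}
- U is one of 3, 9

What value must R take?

O and U share exactly the 2 values {3, 9}; by pigeonhole those values go to them, so strike 3, 9 from N, S.
S must be 5 (only option left). So N can't be 5.
P and Q share exactly the 2 values {2, 8}; by pigeonhole those values go to them, so strike 2, 8 from N, R, T.
N's domain is down to {6}, so N = 6. So R can't be 6.
So R = 7.

7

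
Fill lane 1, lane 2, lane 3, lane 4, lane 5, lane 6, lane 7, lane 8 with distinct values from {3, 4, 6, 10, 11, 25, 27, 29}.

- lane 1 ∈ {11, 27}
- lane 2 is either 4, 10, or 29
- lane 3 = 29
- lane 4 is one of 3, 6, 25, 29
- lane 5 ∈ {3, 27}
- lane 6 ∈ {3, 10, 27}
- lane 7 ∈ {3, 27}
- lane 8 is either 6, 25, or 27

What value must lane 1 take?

11

lane 3 must be 29 (only option left). Remove 29 from lane 2, lane 4.
Among the 7 still-open variables, 4 fits only lane 2 (and all 7 values in {3, 4, 6, 10, 11, 25, 27} must be used), so lane 2 = 4.
The 6 still-open variables together cover exactly {3, 6, 10, 11, 25, 27} — 6 values for 6 variables — and 10 appears only in lane 6's list, so lane 6 = 10.
Among the 5 still-open variables, 11 fits only lane 1 (and all 5 values in {3, 6, 11, 25, 27} must be used), so lane 1 = 11.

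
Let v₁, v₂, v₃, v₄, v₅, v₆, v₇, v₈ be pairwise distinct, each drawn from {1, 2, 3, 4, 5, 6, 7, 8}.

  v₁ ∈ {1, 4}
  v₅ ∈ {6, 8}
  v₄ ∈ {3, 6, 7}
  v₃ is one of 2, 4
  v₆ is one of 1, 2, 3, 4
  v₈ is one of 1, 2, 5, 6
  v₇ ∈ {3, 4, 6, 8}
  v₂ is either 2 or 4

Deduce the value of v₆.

3

The 8 variables together cover exactly {1, 2, 3, 4, 5, 6, 7, 8} — 8 values for 8 variables — and 5 appears only in v₈'s list, so v₈ = 5.
The 7 still-open variables draw from only 7 values {1, 2, 3, 4, 6, 7, 8}, so each is used; only v₄ can be 7, hence v₄ = 7.
v₂ and v₃ share exactly the 2 values {2, 4}; by pigeonhole those values go to them, so strike 2, 4 from v₁, v₆, v₇.
v₁ must be 1 (only option left). So v₆ can't be 1.
So v₆ = 3.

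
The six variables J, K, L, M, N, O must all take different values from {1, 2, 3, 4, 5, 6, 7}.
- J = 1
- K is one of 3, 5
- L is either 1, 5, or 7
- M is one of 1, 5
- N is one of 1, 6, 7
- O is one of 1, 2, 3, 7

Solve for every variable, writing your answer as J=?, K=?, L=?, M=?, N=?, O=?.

J=1, K=3, L=7, M=5, N=6, O=2

J's domain is down to {1}, so J = 1. So L, M, N, O can't be 1.
M's domain is down to {5}, so M = 5. Remove 5 from K, L.
K's domain is down to {3}, so K = 3. Strike 3 from O.
L has just one choice, so L = 7. Remove 7 from N, O.
N must be 6 (only option left).
O has just one choice, so O = 2.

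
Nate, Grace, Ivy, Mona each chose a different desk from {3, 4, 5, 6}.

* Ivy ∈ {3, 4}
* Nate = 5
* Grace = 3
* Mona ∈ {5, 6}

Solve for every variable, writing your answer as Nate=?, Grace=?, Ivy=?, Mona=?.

Nate=5, Grace=3, Ivy=4, Mona=6

Nate has just one choice, so Nate = 5. Eliminate 5 elsewhere: Mona.
Grace has just one choice, so Grace = 3. Strike 3 from Ivy.
Ivy has just one choice, so Ivy = 4.
Mona has just one choice, so Mona = 6.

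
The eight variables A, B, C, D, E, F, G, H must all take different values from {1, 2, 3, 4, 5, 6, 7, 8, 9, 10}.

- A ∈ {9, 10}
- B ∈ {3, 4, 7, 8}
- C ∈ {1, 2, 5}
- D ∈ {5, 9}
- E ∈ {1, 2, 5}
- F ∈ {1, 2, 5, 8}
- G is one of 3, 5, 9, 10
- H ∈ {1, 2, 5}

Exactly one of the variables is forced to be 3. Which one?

G

C, E, H share exactly the 3 values {1, 2, 5}; by pigeonhole those values go to them, so strike 1, 2, 5 from D, F, G.
D's domain is down to {9}, so D = 9. Remove 9 from A, G.
That leaves F = 8. Strike 8 from B.
A's domain is down to {10}, so A = 10. So G can't be 10.
So 3 goes to G.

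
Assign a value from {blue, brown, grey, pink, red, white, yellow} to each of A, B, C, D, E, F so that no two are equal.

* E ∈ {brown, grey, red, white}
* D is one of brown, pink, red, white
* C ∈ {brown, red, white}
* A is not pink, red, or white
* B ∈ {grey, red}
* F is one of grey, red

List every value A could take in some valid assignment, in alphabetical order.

B and F between them cover only {grey, red} — a naked pair. Remove those values from A, C, D, E.
C and E share exactly the 2 values {brown, white}; by pigeonhole those values go to them, so strike brown, white from A, D.
D's domain is down to {pink}, so D = pink.
No further eliminations apply; A can still be any of blue, yellow.

blue, yellow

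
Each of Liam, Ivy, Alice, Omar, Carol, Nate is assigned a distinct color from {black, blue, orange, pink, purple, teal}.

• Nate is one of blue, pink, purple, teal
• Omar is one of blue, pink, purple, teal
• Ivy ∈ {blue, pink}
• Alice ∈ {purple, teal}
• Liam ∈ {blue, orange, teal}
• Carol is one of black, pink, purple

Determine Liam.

orange

The 6 variables draw from only 6 values {black, blue, orange, pink, purple, teal}, so each is used; only Carol can be black, hence Carol = black.
Among the 5 still-open variables, orange fits only Liam (and all 5 values in {blue, orange, pink, purple, teal} must be used), so Liam = orange.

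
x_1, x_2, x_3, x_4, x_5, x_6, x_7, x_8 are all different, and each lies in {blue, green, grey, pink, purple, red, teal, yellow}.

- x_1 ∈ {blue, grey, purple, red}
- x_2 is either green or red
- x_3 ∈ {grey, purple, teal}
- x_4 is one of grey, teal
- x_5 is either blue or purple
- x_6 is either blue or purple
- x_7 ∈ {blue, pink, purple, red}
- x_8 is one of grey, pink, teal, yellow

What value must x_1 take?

red

The 8 variables draw from only 8 values {blue, green, grey, pink, purple, red, teal, yellow}, so each is used; only x_2 can be green, hence x_2 = green.
Among the 7 still-open variables, yellow fits only x_8 (and all 7 values in {blue, grey, pink, purple, red, teal, yellow} must be used), so x_8 = yellow.
The 6 still-open variables draw from only 6 values {blue, grey, pink, purple, red, teal}, so each is used; only x_7 can be pink, hence x_7 = pink.
The 5 still-open variables draw from only 5 values {blue, grey, purple, red, teal}, so each is used; only x_1 can be red, hence x_1 = red.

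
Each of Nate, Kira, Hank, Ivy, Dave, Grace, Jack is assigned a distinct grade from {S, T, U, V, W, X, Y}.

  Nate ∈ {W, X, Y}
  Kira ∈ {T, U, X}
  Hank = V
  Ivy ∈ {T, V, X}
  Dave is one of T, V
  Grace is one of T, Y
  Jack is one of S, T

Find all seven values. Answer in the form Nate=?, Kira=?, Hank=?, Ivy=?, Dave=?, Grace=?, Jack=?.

Nate=W, Kira=U, Hank=V, Ivy=X, Dave=T, Grace=Y, Jack=S

Hank has just one choice, so Hank = V. Remove V from Ivy, Dave.
That leaves Dave = T. Strike T from Kira, Ivy, Grace, Jack.
Grace has just one choice, so Grace = Y. Eliminate Y elsewhere: Nate.
Jack must be S (only option left).
Ivy's domain is down to {X}, so Ivy = X. Remove X from Nate, Kira.
Nate must be W (only option left).
Kira's domain is down to {U}, so Kira = U.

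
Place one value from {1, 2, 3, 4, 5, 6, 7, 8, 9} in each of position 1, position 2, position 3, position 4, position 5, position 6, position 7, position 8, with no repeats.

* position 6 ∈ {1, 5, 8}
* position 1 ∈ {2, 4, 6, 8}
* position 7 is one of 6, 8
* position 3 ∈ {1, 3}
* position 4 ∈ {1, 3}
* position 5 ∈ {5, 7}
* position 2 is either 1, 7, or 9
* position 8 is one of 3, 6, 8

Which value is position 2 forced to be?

9

position 3 and position 4 between them cover only {1, 3} — a naked pair. Remove those values from position 2, position 6, position 8.
position 7 and position 8 share exactly the 2 values {6, 8}; by pigeonhole those values go to them, so strike 6, 8 from position 1, position 6.
position 6 has just one choice, so position 6 = 5. Remove 5 from position 5.
That leaves position 5 = 7. So position 2 can't be 7.
So position 2 = 9.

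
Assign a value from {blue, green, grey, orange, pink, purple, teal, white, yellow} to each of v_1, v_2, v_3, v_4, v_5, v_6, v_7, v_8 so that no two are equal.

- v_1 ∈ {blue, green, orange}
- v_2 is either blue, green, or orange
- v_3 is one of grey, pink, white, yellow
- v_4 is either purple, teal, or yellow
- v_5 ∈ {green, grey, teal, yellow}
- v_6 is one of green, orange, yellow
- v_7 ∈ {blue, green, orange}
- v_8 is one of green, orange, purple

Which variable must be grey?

v_1, v_2, v_7 share exactly the 3 values {blue, green, orange}; by pigeonhole those values go to them, so strike blue, green, orange from v_5, v_6, v_8.
v_6's domain is down to {yellow}, so v_6 = yellow. Strike yellow from v_3, v_4, v_5.
That leaves v_8 = purple. Eliminate purple elsewhere: v_4.
v_4's domain is down to {teal}, so v_4 = teal. So v_5 can't be teal.
So grey goes to v_5.

v_5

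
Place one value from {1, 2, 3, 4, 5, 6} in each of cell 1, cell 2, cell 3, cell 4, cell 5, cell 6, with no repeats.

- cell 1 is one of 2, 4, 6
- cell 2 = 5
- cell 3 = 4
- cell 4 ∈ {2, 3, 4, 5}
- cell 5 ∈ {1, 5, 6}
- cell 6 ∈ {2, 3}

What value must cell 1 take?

cell 2's domain is down to {5}, so cell 2 = 5. Remove 5 from cell 4, cell 5.
cell 3 has just one choice, so cell 3 = 4. Remove 4 from cell 1, cell 4.
The 4 still-open variables draw from only 4 values {1, 2, 3, 6}, so each is used; only cell 5 can be 1, hence cell 5 = 1.
The 3 still-open variables draw from only 3 values {2, 3, 6}, so each is used; only cell 1 can be 6, hence cell 1 = 6.

6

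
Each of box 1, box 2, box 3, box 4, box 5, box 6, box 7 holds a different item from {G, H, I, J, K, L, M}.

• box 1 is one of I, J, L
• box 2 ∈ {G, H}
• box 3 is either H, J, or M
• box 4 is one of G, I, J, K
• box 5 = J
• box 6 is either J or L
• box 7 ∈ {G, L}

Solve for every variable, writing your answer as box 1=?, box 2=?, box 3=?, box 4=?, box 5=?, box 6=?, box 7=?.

box 1=I, box 2=H, box 3=M, box 4=K, box 5=J, box 6=L, box 7=G

box 5 must be J (only option left). Eliminate J elsewhere: box 1, box 3, box 4, box 6.
box 6 has just one choice, so box 6 = L. Remove L from box 1, box 7.
box 7's domain is down to {G}, so box 7 = G. So box 2, box 4 can't be G.
box 1's domain is down to {I}, so box 1 = I. Strike I from box 4.
box 2's domain is down to {H}, so box 2 = H. Strike H from box 3.
That leaves box 3 = M.
That leaves box 4 = K.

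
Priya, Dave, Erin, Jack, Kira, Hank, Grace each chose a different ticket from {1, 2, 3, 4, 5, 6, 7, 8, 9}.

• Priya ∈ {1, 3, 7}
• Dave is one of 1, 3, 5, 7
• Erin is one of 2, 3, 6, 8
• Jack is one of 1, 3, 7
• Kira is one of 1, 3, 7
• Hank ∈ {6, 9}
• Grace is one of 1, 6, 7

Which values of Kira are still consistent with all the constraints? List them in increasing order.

Priya, Jack, Kira share exactly the 3 values {1, 3, 7}; by pigeonhole those values go to them, so strike 1, 3, 7 from Dave, Erin, Grace.
That leaves Dave = 5.
Grace has just one choice, so Grace = 6. So Erin, Hank can't be 6.
Hank must be 9 (only option left).
No further eliminations apply; Kira can still be any of 1, 3, 7.

1, 3, 7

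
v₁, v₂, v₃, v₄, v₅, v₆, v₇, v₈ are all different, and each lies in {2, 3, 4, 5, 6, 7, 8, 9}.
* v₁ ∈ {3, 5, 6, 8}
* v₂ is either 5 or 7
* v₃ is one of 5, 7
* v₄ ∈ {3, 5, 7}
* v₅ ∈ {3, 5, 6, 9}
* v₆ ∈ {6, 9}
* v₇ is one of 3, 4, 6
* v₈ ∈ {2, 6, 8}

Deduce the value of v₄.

The 8 variables draw from only 8 values {2, 3, 4, 5, 6, 7, 8, 9}, so each is used; only v₈ can be 2, hence v₈ = 2.
Among the 7 still-open variables, 4 fits only v₇ (and all 7 values in {3, 4, 5, 6, 7, 8, 9} must be used), so v₇ = 4.
Among the 6 still-open variables, 8 fits only v₁ (and all 6 values in {3, 5, 6, 7, 8, 9} must be used), so v₁ = 8.
v₂ and v₃ between them cover only {5, 7} — a naked pair. Remove those values from v₄, v₅.
So v₄ = 3.

3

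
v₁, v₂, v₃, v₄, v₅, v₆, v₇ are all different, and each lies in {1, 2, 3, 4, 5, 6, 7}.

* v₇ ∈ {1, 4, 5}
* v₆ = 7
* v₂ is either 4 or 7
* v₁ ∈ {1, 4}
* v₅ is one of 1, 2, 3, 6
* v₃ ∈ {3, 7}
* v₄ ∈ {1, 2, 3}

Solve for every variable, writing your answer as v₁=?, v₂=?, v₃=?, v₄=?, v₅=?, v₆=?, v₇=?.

v₁=1, v₂=4, v₃=3, v₄=2, v₅=6, v₆=7, v₇=5

v₆ must be 7 (only option left). Eliminate 7 elsewhere: v₂, v₃.
v₂'s domain is down to {4}, so v₂ = 4. Eliminate 4 elsewhere: v₁, v₇.
That leaves v₃ = 3. Remove 3 from v₄, v₅.
v₁'s domain is down to {1}, so v₁ = 1. So v₄, v₅, v₇ can't be 1.
v₄ has just one choice, so v₄ = 2. Remove 2 from v₅.
v₅ has just one choice, so v₅ = 6.
v₇ must be 5 (only option left).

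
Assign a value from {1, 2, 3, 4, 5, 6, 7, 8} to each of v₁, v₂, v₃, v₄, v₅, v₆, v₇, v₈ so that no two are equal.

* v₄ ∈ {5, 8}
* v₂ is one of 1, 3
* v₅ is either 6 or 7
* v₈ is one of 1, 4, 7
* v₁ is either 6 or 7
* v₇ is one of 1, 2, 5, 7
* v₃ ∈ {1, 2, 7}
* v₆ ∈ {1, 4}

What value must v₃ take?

Among the 8 variables, 3 fits only v₂ (and all 8 values in {1, 2, 3, 4, 5, 6, 7, 8} must be used), so v₂ = 3.
The 7 still-open variables together cover exactly {1, 2, 4, 5, 6, 7, 8} — 7 values for 7 variables — and 8 appears only in v₄'s list, so v₄ = 8.
The 6 still-open variables draw from only 6 values {1, 2, 4, 5, 6, 7}, so each is used; only v₇ can be 5, hence v₇ = 5.
The 5 still-open variables draw from only 5 values {1, 2, 4, 6, 7}, so each is used; only v₃ can be 2, hence v₃ = 2.

2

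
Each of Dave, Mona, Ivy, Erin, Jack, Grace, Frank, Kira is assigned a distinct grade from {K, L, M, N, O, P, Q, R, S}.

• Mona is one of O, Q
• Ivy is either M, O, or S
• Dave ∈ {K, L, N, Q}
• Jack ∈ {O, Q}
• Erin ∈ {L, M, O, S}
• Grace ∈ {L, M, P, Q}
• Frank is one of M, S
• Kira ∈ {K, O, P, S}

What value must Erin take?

The 8 variables together cover exactly {K, L, M, N, O, P, Q, S} — 8 values for 8 variables — and N appears only in Dave's list, so Dave = N.
Among the 7 still-open variables, K fits only Kira (and all 7 values in {K, L, M, O, P, Q, S} must be used), so Kira = K.
The 6 still-open variables together cover exactly {L, M, O, P, Q, S} — 6 values for 6 variables — and P appears only in Grace's list, so Grace = P.
The 5 still-open variables draw from only 5 values {L, M, O, Q, S}, so each is used; only Erin can be L, hence Erin = L.

L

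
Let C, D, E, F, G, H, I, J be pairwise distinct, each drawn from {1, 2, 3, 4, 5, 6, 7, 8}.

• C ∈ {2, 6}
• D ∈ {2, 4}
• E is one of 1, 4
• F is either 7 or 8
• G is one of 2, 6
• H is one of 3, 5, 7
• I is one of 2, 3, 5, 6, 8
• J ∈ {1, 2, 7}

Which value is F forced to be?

The 2 variables C and G are confined to {2, 6}, which locks those values in; drop them from D, I, J.
That leaves D = 4. Eliminate 4 elsewhere: E.
That leaves E = 1. Strike 1 from J.
J must be 7 (only option left). Strike 7 from F, H.
So F = 8.

8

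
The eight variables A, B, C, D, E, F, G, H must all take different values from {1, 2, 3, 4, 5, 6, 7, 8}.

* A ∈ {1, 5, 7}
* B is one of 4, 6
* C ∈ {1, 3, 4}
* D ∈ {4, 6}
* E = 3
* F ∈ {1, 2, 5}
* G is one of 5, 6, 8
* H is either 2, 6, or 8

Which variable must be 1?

C

E's domain is down to {3}, so E = 3. Eliminate 3 elsewhere: C.
The 7 still-open variables draw from only 7 values {1, 2, 4, 5, 6, 7, 8}, so each is used; only A can be 7, hence A = 7.
B and D between them cover only {4, 6} — a naked pair. Remove those values from C, G, H.
So 1 goes to C.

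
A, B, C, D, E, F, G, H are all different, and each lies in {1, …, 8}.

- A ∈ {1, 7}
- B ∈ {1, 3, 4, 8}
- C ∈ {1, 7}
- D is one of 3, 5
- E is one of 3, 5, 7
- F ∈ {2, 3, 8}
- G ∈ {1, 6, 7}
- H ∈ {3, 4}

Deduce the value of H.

The 8 variables draw from only 8 values {1, 2, 3, 4, 5, 6, 7, 8}, so each is used; only F can be 2, hence F = 2.
The 7 still-open variables together cover exactly {1, 3, 4, 5, 6, 7, 8} — 7 values for 7 variables — and 6 appears only in G's list, so G = 6.
The 6 still-open variables draw from only 6 values {1, 3, 4, 5, 7, 8}, so each is used; only B can be 8, hence B = 8.
The 5 still-open variables together cover exactly {1, 3, 4, 5, 7} — 5 values for 5 variables — and 4 appears only in H's list, so H = 4.

4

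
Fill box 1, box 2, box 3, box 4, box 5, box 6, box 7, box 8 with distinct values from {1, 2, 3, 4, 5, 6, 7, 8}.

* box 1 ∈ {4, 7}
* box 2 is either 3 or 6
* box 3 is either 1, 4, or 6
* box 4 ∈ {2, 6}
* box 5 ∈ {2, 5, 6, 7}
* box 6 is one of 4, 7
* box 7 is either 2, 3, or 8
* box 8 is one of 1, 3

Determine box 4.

The 8 variables draw from only 8 values {1, 2, 3, 4, 5, 6, 7, 8}, so each is used; only box 5 can be 5, hence box 5 = 5.
Among the 7 still-open variables, 8 fits only box 7 (and all 7 values in {1, 2, 3, 4, 6, 7, 8} must be used), so box 7 = 8.
The 6 still-open variables together cover exactly {1, 2, 3, 4, 6, 7} — 6 values for 6 variables — and 2 appears only in box 4's list, so box 4 = 2.

2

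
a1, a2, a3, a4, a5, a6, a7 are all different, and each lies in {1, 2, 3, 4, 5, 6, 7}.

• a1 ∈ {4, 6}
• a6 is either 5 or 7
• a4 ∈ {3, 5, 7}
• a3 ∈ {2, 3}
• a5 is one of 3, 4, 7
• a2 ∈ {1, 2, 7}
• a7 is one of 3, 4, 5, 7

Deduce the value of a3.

2

Among the 7 variables, 1 fits only a2 (and all 7 values in {1, 2, 3, 4, 5, 6, 7} must be used), so a2 = 1.
The 6 still-open variables together cover exactly {2, 3, 4, 5, 6, 7} — 6 values for 6 variables — and 2 appears only in a3's list, so a3 = 2.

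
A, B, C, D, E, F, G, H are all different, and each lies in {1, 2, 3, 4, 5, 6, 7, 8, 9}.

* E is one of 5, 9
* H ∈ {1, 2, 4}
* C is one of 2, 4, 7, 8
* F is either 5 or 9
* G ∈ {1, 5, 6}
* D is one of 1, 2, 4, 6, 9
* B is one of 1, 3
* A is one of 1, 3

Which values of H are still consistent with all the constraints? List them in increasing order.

2, 4

The 2 variables A and B are confined to {1, 3}, which locks those values in; drop them from D, G, H.
E and F between them cover only {5, 9} — a naked pair. Remove those values from D, G.
That leaves G = 6. Remove 6 from D.
D and H share exactly the 2 values {2, 4}; by pigeonhole those values go to them, so strike 2, 4 from C.
No further eliminations apply; H can still be any of 2, 4.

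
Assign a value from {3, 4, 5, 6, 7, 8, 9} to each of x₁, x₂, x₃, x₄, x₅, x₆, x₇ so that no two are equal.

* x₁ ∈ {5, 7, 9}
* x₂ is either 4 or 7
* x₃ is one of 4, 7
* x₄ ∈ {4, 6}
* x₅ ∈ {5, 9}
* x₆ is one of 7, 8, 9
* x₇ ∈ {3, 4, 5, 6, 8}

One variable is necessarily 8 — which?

The 7 variables together cover exactly {3, 4, 5, 6, 7, 8, 9} — 7 values for 7 variables — and 3 appears only in x₇'s list, so x₇ = 3.
The 6 still-open variables together cover exactly {4, 5, 6, 7, 8, 9} — 6 values for 6 variables — and 6 appears only in x₄'s list, so x₄ = 6.
The 5 still-open variables together cover exactly {4, 5, 7, 8, 9} — 5 values for 5 variables — and 8 appears only in x₆'s list, so x₆ = 8.

x₆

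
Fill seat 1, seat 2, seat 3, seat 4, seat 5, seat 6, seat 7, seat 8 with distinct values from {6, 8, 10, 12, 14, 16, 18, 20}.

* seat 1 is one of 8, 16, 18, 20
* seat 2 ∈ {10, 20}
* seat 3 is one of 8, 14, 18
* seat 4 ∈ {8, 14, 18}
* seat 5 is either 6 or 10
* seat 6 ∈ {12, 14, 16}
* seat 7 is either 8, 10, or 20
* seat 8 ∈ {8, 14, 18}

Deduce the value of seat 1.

16

The 8 variables together cover exactly {6, 8, 10, 12, 14, 16, 18, 20} — 8 values for 8 variables — and 6 appears only in seat 5's list, so seat 5 = 6.
The 7 still-open variables together cover exactly {8, 10, 12, 14, 16, 18, 20} — 7 values for 7 variables — and 12 appears only in seat 6's list, so seat 6 = 12.
The 6 still-open variables draw from only 6 values {8, 10, 14, 16, 18, 20}, so each is used; only seat 1 can be 16, hence seat 1 = 16.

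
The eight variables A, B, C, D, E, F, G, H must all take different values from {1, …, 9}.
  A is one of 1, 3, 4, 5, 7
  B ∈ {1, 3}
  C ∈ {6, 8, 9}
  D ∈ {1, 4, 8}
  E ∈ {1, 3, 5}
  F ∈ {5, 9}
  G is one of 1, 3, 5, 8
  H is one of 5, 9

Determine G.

Among the 8 variables, 6 fits only C (and all 8 values in {1, 3, 4, 5, 6, 7, 8, 9} must be used), so C = 6.
The 7 still-open variables draw from only 7 values {1, 3, 4, 5, 7, 8, 9}, so each is used; only A can be 7, hence A = 7.
Among the 6 still-open variables, 4 fits only D (and all 6 values in {1, 3, 4, 5, 8, 9} must be used), so D = 4.
The 5 still-open variables together cover exactly {1, 3, 5, 8, 9} — 5 values for 5 variables — and 8 appears only in G's list, so G = 8.

8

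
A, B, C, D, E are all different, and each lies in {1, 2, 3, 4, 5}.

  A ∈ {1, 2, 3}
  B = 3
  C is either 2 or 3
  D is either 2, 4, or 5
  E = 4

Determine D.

5

B has just one choice, so B = 3. Eliminate 3 elsewhere: A, C.
That leaves C = 2. Strike 2 from A, D.
E must be 4 (only option left). Eliminate 4 elsewhere: D.
So D = 5.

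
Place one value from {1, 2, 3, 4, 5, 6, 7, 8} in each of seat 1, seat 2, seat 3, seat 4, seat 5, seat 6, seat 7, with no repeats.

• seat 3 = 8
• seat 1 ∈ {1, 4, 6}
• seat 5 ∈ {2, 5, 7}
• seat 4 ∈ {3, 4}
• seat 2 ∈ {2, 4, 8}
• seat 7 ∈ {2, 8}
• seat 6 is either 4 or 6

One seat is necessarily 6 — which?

seat 3 must be 8 (only option left). So seat 2, seat 7 can't be 8.
seat 7 must be 2 (only option left). Eliminate 2 elsewhere: seat 2, seat 5.
seat 2's domain is down to {4}, so seat 2 = 4. So seat 1, seat 4, seat 6 can't be 4.

seat 6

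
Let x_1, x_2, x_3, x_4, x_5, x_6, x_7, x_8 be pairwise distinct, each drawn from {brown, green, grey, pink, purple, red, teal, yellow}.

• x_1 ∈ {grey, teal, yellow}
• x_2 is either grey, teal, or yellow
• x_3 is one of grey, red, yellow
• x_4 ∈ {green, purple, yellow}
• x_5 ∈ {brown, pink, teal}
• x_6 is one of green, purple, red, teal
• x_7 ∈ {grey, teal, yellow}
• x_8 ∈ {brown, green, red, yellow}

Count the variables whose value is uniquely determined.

Among the 8 variables, pink fits only x_5 (and all 8 values in {brown, green, grey, pink, purple, red, teal, yellow} must be used), so x_5 = pink.
The 7 still-open variables together cover exactly {brown, green, grey, purple, red, teal, yellow} — 7 values for 7 variables — and brown appears only in x_8's list, so x_8 = brown.
x_1, x_2, x_7 between them cover only {grey, teal, yellow} — a naked triple. Remove those values from x_3, x_4, x_6.
x_3 must be red (only option left). Strike red from x_6.
Determined: x_3=red, x_5=pink, x_8=brown. The other variables each still have more than one consistent value. That makes 3.

3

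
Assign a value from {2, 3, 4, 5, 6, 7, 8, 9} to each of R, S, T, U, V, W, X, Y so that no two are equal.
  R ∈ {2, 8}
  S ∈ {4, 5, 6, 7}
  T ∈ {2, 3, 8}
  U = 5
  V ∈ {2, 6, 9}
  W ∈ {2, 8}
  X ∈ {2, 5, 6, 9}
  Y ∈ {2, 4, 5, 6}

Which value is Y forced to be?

U must be 5 (only option left). So S, X, Y can't be 5.
Among the 7 still-open variables, 3 fits only T (and all 7 values in {2, 3, 4, 6, 7, 8, 9} must be used), so T = 3.
Among the 6 still-open variables, 7 fits only S (and all 6 values in {2, 4, 6, 7, 8, 9} must be used), so S = 7.
Among the 5 still-open variables, 4 fits only Y (and all 5 values in {2, 4, 6, 8, 9} must be used), so Y = 4.

4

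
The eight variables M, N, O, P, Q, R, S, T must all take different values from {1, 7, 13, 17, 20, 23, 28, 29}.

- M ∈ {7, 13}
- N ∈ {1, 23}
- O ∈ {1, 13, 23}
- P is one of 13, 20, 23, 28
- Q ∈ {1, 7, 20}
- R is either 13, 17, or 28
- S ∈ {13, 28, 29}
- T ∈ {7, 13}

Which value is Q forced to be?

20

The 8 variables draw from only 8 values {1, 7, 13, 17, 20, 23, 28, 29}, so each is used; only R can be 17, hence R = 17.
Among the 7 still-open variables, 29 fits only S (and all 7 values in {1, 7, 13, 20, 23, 28, 29} must be used), so S = 29.
Among the 6 still-open variables, 28 fits only P (and all 6 values in {1, 7, 13, 20, 23, 28} must be used), so P = 28.
The 5 still-open variables together cover exactly {1, 7, 13, 20, 23} — 5 values for 5 variables — and 20 appears only in Q's list, so Q = 20.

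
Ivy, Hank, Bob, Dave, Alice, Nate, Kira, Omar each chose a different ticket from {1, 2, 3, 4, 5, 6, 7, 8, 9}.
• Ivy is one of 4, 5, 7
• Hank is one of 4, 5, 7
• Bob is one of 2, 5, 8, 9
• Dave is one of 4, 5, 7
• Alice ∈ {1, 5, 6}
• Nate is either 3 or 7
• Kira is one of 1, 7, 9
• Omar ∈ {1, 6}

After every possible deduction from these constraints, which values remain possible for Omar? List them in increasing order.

Ivy, Hank, Dave between them cover only {4, 5, 7} — a naked triple. Remove those values from Bob, Alice, Nate, Kira.
That leaves Nate = 3.
Alice and Omar share exactly the 2 values {1, 6}; by pigeonhole those values go to them, so strike 1, 6 from Kira.
Kira has just one choice, so Kira = 9. Strike 9 from Bob.
No further eliminations apply; Omar can still be any of 1, 6.

1, 6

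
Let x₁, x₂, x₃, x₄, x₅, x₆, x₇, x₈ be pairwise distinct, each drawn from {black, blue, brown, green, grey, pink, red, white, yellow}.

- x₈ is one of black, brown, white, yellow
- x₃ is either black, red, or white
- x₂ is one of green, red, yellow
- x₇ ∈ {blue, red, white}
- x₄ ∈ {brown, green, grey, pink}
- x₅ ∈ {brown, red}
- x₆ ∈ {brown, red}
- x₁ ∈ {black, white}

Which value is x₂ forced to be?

green

x₅ and x₆ share exactly the 2 values {brown, red}; by pigeonhole those values go to them, so strike brown, red from x₂, x₃, x₄, x₇, x₈.
The 2 variables x₁ and x₃ are confined to {black, white}, which locks those values in; drop them from x₇, x₈.
x₇ has just one choice, so x₇ = blue.
That leaves x₈ = yellow. Remove yellow from x₂.
So x₂ = green.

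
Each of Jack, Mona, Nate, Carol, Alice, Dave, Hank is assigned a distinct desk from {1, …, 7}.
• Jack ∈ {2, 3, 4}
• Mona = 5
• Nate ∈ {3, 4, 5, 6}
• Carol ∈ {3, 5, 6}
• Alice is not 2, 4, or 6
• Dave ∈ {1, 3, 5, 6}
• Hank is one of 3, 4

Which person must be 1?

Mona has just one choice, so Mona = 5. Strike 5 from Nate, Carol, Alice, Dave.
Among the 6 still-open variables, 2 fits only Jack (and all 6 values in {1, 2, 3, 4, 6, 7} must be used), so Jack = 2.
The 5 still-open variables draw from only 5 values {1, 3, 4, 6, 7}, so each is used; only Alice can be 7, hence Alice = 7.
The 4 still-open variables draw from only 4 values {1, 3, 4, 6}, so each is used; only Dave can be 1, hence Dave = 1.

Dave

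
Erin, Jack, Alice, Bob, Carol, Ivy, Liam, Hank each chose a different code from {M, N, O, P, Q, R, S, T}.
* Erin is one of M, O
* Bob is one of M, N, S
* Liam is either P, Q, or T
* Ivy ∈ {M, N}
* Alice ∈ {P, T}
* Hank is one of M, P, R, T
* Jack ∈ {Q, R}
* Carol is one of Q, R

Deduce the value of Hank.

M

The 8 variables together cover exactly {M, N, O, P, Q, R, S, T} — 8 values for 8 variables — and O appears only in Erin's list, so Erin = O.
Among the 7 still-open variables, S fits only Bob (and all 7 values in {M, N, P, Q, R, S, T} must be used), so Bob = S.
Among the 6 still-open variables, N fits only Ivy (and all 6 values in {M, N, P, Q, R, T} must be used), so Ivy = N.
The 5 still-open variables together cover exactly {M, P, Q, R, T} — 5 values for 5 variables — and M appears only in Hank's list, so Hank = M.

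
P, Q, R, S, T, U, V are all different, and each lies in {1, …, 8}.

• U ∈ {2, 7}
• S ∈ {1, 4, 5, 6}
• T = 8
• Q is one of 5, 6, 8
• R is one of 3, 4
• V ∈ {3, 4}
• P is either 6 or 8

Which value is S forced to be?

1

T must be 8 (only option left). Strike 8 from P, Q.
P must be 6 (only option left). Remove 6 from Q, S.
That leaves Q = 5. So S can't be 5.
The 2 variables R and V are confined to {3, 4}, which locks those values in; drop them from S.
So S = 1.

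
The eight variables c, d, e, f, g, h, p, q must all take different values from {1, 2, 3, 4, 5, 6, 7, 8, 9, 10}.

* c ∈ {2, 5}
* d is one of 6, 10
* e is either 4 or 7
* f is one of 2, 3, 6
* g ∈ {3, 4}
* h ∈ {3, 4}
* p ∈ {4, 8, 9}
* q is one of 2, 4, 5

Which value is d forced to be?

The 2 variables g and h are confined to {3, 4}, which locks those values in; drop them from e, f, p, q.
e has just one choice, so e = 7.
c and q between them cover only {2, 5} — a naked pair. Remove those values from f.
f has just one choice, so f = 6. Remove 6 from d.
So d = 10.

10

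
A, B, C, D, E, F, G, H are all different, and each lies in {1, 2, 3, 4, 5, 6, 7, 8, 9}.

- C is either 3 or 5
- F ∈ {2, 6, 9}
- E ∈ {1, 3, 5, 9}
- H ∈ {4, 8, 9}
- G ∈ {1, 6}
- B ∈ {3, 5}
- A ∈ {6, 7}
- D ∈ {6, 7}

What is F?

The 2 variables A and D are confined to {6, 7}, which locks those values in; drop them from F, G.
G has just one choice, so G = 1. Eliminate 1 elsewhere: E.
B and C share exactly the 2 values {3, 5}; by pigeonhole those values go to them, so strike 3, 5 from E.
E has just one choice, so E = 9. Eliminate 9 elsewhere: F, H.
So F = 2.

2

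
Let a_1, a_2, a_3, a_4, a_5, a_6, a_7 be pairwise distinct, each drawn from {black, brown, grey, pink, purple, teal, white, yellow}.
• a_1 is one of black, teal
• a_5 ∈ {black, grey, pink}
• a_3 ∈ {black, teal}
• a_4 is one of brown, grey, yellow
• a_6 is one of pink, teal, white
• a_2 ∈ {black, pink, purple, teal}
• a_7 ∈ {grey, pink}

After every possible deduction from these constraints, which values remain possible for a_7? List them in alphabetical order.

The 2 variables a_1 and a_3 are confined to {black, teal}, which locks those values in; drop them from a_2, a_5, a_6.
a_5 and a_7 share exactly the 2 values {grey, pink}; by pigeonhole those values go to them, so strike grey, pink from a_2, a_4, a_6.
a_2 must be purple (only option left).
That leaves a_6 = white.
No further eliminations apply; a_7 can still be any of grey, pink.

grey, pink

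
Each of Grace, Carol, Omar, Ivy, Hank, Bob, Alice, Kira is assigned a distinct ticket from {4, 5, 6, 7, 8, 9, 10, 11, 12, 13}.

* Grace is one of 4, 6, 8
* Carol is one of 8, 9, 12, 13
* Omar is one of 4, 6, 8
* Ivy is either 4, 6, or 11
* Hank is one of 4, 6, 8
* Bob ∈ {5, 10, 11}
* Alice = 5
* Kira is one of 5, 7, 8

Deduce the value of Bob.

10

Alice must be 5 (only option left). Eliminate 5 elsewhere: Bob, Kira.
The 3 variables Grace, Omar, Hank are confined to {4, 6, 8}, which locks those values in; drop them from Carol, Ivy, Kira.
Ivy must be 11 (only option left). Strike 11 from Bob.
So Bob = 10.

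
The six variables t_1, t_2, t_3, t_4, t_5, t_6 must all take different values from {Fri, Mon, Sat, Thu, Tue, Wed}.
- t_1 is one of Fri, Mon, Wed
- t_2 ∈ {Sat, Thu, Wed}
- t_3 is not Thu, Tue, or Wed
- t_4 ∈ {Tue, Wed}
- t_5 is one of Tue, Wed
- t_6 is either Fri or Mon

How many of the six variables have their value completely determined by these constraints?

The 6 variables draw from only 6 values {Fri, Mon, Sat, Thu, Tue, Wed}, so each is used; only t_2 can be Thu, hence t_2 = Thu.
Among the 5 still-open variables, Sat fits only t_3 (and all 5 values in {Fri, Mon, Sat, Tue, Wed} must be used), so t_3 = Sat.
t_4 and t_5 between them cover only {Tue, Wed} — a naked pair. Remove those values from t_1.
Determined: t_2=Thu, t_3=Sat. The other variables each still have more than one consistent value. That makes 2.

2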